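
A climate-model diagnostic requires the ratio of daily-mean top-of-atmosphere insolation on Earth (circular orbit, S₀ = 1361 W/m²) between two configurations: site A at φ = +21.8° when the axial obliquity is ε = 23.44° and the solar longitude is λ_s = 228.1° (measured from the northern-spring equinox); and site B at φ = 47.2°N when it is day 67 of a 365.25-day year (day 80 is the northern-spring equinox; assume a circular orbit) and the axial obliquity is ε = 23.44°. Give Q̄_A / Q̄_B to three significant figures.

Q̄_A / Q̄_B ≈ 1.25

— Configuration A (φ=+21.8°):
Solar declination: sin δ = sin ε · sin λ_s = sin 23.44° × sin 228.1° = -0.29608, so δ = -17.222°.
cos H₀ = −tan(+21.8°) tan(-17.222°) = 0.1240, H₀ = 1.4465 rad.
Bracket: H₀ sin φ sin δ + cos φ cos δ sin H₀ = 1.4465×0.37137×-0.29608 + 0.92849×0.95516×0.99228 = -0.159050 + 0.880010 = 0.720960.
Q̄ = (S₀/π) × [bracket] = (1361/π) × 0.720960 = 312.33 W/m².
— Configuration B (φ=+47.2°):
Solar longitude: λ_s = 360° × (67 − 80)/365.25 = -12.813°, i.e. -12.813° + 360° = 347.187°.
sin δ = sin 23.44° × sin 347.187° = -0.08822, so δ = -5.061°.
cos H₀ = −tan(+47.2°) tan(-5.061°) = 0.0956, H₀ = 1.4750 rad.
Bracket: H₀ sin φ sin δ + cos φ cos δ sin H₀ = 1.4750×0.73373×-0.08822 + 0.67944×0.99610×0.99542 = -0.095476 + 0.673690 = 0.578214.
Q̄ = (S₀/π) × [bracket] = (1361/π) × 0.578214 = 250.49 W/m².
Ratio Q̄_A / Q̄_B = 312.33 / 250.49 = 1.247.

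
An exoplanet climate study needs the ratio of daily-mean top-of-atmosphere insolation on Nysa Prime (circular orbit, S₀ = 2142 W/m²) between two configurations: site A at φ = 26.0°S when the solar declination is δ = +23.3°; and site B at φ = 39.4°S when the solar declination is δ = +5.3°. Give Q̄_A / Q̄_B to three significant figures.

— Configuration A (φ=-26.0°):
cos H₀ = −tan(-26.0°) tan(+23.300°) = 0.2101, H₀ = 1.3592 rad.
Bracket: H₀ sin φ sin δ + cos φ cos δ sin H₀ = 1.3592×-0.43837×0.39555 + 0.89879×0.91845×0.97769 = -0.235682 + 0.807077 = 0.571395.
Q̄ = (S₀/π) × [bracket] = (2142/π) × 0.571395 = 389.59 W/m².
— Configuration B (φ=-39.4°):
cos H₀ = −tan(-39.4°) tan(+5.300°) = 0.0762, H₀ = 1.4945 rad.
Bracket: H₀ sin φ sin δ + cos φ cos δ sin H₀ = 1.4945×-0.63473×0.09237 + 0.77273×0.99572×0.99709 = -0.087623 + 0.767184 = 0.679561.
Q̄ = (S₀/π) × [bracket] = (2142/π) × 0.679561 = 463.34 W/m².
Ratio Q̄_A / Q̄_B = 389.59 / 463.34 = 0.8408.

Q̄_A / Q̄_B ≈ 0.841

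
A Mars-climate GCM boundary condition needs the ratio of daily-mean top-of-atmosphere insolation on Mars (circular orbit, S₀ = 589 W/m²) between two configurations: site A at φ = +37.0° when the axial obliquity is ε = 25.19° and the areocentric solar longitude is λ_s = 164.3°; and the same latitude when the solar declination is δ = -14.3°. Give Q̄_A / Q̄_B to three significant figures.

— Configuration A (φ=+37.0°):
sin δ = sin 25.19° × sin 164.3° = 0.11517, so δ = +6.614°.
cos H₀ = −tan(+37.0°) tan(+6.614°) = -0.0874, H₀ = 1.6583 rad.
Bracket: H₀ sin φ sin δ + cos φ cos δ sin H₀ = 1.6583×0.60182×0.11517 + 0.79864×0.99335×0.99618 = 0.114939 + 0.790299 = 0.905238.
Q̄ = (S₀/π) × [bracket] = (589/π) × 0.905238 = 169.72 W/m².
— Configuration B (φ=+37.0°):
cos H₀ = −tan(+37.0°) tan(-14.300°) = 0.1921, H₀ = 1.3775 rad.
Bracket: H₀ sin φ sin δ + cos φ cos δ sin H₀ = 1.3775×0.60182×-0.24700 + 0.79864×0.96902×0.98138 = -0.204765 + 0.759488 = 0.554723.
Q̄ = (S₀/π) × [bracket] = (589/π) × 0.554723 = 104.00 W/m².
Ratio Q̄_A / Q̄_B = 169.72 / 104.00 = 1.632.

Q̄_A / Q̄_B ≈ 1.63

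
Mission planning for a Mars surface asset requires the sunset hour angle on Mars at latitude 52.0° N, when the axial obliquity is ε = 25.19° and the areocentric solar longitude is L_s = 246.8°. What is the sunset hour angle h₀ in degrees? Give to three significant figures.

sin δ = sin 25.19° × sin 246.8° = -0.39120, so δ = -23.029°.
cos h₀ = −tan ϕ · tan δ = −tan(+52.0°) × tan(-23.029°) = 0.5441, so h₀ = 0.9955 rad = 57.04°.

h₀ = 57.0°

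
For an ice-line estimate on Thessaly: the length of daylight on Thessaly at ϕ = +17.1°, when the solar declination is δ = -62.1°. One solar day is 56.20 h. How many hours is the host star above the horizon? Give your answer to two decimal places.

17.01 h

cos h₀ = −tan ϕ · tan δ = −tan(+17.1°) × tan(-62.100°) = 0.5810, so h₀ = 0.9508 rad = 54.48°.
Daylight = 2h₀/(2π) × 56.20 h = (0.9508/π) × 56.20 = 17.01 h.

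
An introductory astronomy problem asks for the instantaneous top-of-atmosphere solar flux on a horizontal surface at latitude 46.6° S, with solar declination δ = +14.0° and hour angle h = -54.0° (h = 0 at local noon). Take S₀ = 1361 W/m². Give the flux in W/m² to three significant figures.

cos θ_z = sin φ sin δ + cos φ cos δ cos h = -0.175774 + 0.391864 = 0.216090.
Flux = S₀ · cos θ_z = 1361 × 0.216090 = 294.1 W/m².

294 W/m²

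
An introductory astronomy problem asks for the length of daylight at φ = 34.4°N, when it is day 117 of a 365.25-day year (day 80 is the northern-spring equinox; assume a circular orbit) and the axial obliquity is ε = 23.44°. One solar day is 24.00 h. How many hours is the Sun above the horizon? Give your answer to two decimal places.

13.28 h

Solar longitude: λ_s = 360° × (117 − 80)/365.25 = 36.468°.
sin δ = sin 23.44° × sin 36.468° = 0.23644, so δ = +13.676°.
cos H₀ = −tan φ · tan δ = −tan(+34.4°) × tan(+13.676°) = -0.1666, so H₀ = 1.7382 rad = 99.59°.
Daylight = 2H₀/(2π) × 24.00 h = (1.7382/π) × 24.00 = 13.28 h.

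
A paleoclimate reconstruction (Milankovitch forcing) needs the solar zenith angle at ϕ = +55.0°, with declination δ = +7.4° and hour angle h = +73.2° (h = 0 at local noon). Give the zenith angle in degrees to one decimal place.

θ_z = 74.3°

cos θ_z = sin ϕ sin δ + cos ϕ cos δ cos h = 0.105503 + 0.164401 = 0.269904.
θ_z = arccos(0.269904) = 74.3°.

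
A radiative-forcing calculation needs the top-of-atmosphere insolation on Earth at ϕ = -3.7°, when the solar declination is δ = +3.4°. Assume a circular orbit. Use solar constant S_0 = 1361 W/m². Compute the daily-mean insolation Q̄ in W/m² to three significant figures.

Q̄ ≈ 429 W/m²

cos h₀ = −tan(-3.7°) tan(+3.400°) = 0.0038, h₀ = 1.5670 rad.
Bracket: h₀ sin ϕ sin δ + cos ϕ cos δ sin h₀ = 1.5670×-0.06453×0.05931 + 0.99792×0.99824×0.99999 = -0.005997 + 0.996154 = 0.990157.
Q̄ = (S_0/π) × [bracket] = (1361/π) × 0.990157 = 429.0 W/m².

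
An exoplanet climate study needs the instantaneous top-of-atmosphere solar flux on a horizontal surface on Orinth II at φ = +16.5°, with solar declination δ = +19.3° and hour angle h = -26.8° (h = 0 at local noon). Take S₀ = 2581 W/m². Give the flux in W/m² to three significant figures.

2.33e+03 W/m²

cos θ_z = sin φ sin δ + cos φ cos δ cos h = 0.093871 + 0.807732 = 0.901603.
Flux = S₀ · cos θ_z = 2581 × 0.901603 = 2327 W/m².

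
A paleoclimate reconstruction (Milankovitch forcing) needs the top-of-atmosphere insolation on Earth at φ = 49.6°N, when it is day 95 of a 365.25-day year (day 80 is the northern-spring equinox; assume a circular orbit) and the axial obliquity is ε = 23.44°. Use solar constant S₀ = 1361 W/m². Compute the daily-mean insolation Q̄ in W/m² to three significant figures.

Q̄ ≈ 334 W/m²

Solar longitude: λ_s = 360° × (95 − 80)/365.25 = 14.784°.
sin δ = sin 23.44° × sin 14.784° = 0.10151, so δ = +5.826°.
cos H₀ = −tan(+49.6°) tan(+5.826°) = -0.1199, H₀ = 1.6910 rad.
Bracket: H₀ sin φ sin δ + cos φ cos δ sin H₀ = 1.6910×0.76154×0.10151 + 0.64812×0.99483×0.99279 = 0.130721 + 0.640120 = 0.770841.
Q̄ = (S₀/π) × [bracket] = (1361/π) × 0.770841 = 333.9 W/m².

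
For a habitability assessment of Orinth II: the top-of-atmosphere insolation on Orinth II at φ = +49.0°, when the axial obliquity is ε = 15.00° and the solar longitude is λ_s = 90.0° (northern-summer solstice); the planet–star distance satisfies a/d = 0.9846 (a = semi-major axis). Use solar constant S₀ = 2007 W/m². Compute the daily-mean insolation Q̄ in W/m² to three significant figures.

Q̄ ≈ 601 W/m²

Solar declination: sin δ = sin ε · sin λ_s = sin 15.00° × sin 90.0° = 0.25882, so δ = +15.000°.
cos H₀ = −tan(+49.0°) tan(+15.000°) = -0.3082, H₀ = 1.8841 rad.
Bracket: H₀ sin φ sin δ + cos φ cos δ sin H₀ = 1.8841×0.75471×0.25882 + 0.65606×0.96593×0.95131 = 0.368029 + 0.602853 = 0.970882.
Inverse-square distance factor (a/d)² = 0.9846² = 0.969437.
Q̄ = (S₀/π) × 0.969437 × [bracket] = (2007/π) × 0.969437 × 0.970882 = 601.3 W/m².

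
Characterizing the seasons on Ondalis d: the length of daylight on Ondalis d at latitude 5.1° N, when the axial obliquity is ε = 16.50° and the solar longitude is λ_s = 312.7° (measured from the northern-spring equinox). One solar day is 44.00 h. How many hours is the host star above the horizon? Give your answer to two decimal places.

Solar declination: sin δ = sin ε · sin λ_s = sin 16.50° × sin 312.7° = -0.20873, so δ = -12.048°.
cos H₀ = −tan φ · tan δ = −tan(+5.1°) × tan(-12.048°) = 0.0190, so H₀ = 1.5517 rad = 88.91°.
Daylight = 2H₀/(2π) × 44.00 h = (1.5517/π) × 44.00 = 21.73 h.

21.73 h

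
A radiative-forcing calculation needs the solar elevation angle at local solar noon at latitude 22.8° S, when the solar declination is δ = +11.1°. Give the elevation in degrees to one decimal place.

56.1°

At local noon the hour angle is zero, so the zenith angle equals |φ − δ| = |-22.8° − (+11.100°)| = 33.900°.
Elevation = 90° − 33.900° = 56.1°.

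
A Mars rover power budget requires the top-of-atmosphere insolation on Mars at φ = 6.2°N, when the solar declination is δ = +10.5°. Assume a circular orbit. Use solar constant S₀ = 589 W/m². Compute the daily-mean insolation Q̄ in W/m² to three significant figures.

cos H₀ = −tan(+6.2°) tan(+10.500°) = -0.0201, H₀ = 1.5909 rad.
Bracket: H₀ sin φ sin δ + cos φ cos δ sin H₀ = 1.5909×0.10800×0.18224 + 0.99415×0.98325×0.99980 = 0.031312 + 0.977302 = 1.008614.
Q̄ = (S₀/π) × [bracket] = (589/π) × 1.008614 = 189.1 W/m².

Q̄ ≈ 189 W/m²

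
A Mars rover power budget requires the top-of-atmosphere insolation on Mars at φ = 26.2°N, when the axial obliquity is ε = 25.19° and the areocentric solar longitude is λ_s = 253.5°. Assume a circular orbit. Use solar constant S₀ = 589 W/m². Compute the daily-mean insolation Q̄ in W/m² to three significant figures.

sin δ = sin 25.19° × sin 253.5° = -0.40809, so δ = -24.085°.
cos H₀ = −tan(+26.2°) tan(-24.085°) = 0.2200, H₀ = 1.3490 rad.
Bracket: H₀ sin φ sin δ + cos φ cos δ sin H₀ = 1.3490×0.44151×-0.40809 + 0.89726×0.91294×0.97551 = -0.243057 + 0.799084 = 0.556027.
Q̄ = (S₀/π) × [bracket] = (589/π) × 0.556027 = 104.2 W/m².

Q̄ ≈ 104 W/m²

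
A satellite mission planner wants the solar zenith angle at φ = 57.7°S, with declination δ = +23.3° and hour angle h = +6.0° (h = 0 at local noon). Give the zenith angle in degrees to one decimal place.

cos θ_z = sin φ sin δ + cos φ cos δ cos h = -0.334340 + 0.488085 = 0.153745.
θ_z = arccos(0.153745) = 81.2°.

θ_z = 81.2°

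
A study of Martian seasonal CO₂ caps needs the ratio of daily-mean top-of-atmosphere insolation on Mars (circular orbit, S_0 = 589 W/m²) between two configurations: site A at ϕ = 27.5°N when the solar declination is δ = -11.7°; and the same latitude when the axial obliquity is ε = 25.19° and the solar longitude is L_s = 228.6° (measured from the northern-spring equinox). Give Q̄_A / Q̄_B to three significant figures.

Q̄_A / Q̄_B ≈ 1.17

— Configuration A (ϕ=+27.5°):
cos h₀ = −tan(+27.5°) tan(-11.700°) = 0.1078, h₀ = 1.4628 rad.
Bracket: h₀ sin ϕ sin δ + cos ϕ cos δ sin h₀ = 1.4628×0.46175×-0.20279 + 0.88701×0.97922×0.99417 = -0.136974 + 0.863514 = 0.726540.
Q̄ = (S_0/π) × [bracket] = (589/π) × 0.726540 = 136.22 W/m².
— Configuration B (ϕ=+27.5°):
Solar declination: sin δ = sin ε · sin L_s = sin 25.19° × sin 228.6° = -0.31926, so δ = -18.618°.
cos h₀ = −tan(+27.5°) tan(-18.618°) = 0.1754, h₀ = 1.3945 rad.
Bracket: h₀ sin ϕ sin δ + cos ϕ cos δ sin h₀ = 1.3945×0.46175×-0.31926 + 0.88701×0.94767×0.98450 = -0.205575 + 0.827564 = 0.621989.
Q̄ = (S_0/π) × [bracket] = (589/π) × 0.621989 = 116.61 W/m².
Ratio Q̄_A / Q̄_B = 136.22 / 116.61 = 1.168.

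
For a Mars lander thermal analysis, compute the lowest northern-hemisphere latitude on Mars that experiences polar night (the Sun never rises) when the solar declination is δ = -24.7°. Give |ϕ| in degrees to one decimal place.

Polar night requires cos h₀ = −tan ϕ tan δ ≥ 1, i.e. tan ϕ tan δ ≤ −1.
The boundary is |tan ϕ| · |tan δ| = 1, so |ϕ| = 90° − |δ| = 90° − 24.7° = 65.3° in the northern hemisphere.

|ϕ| = 65.3°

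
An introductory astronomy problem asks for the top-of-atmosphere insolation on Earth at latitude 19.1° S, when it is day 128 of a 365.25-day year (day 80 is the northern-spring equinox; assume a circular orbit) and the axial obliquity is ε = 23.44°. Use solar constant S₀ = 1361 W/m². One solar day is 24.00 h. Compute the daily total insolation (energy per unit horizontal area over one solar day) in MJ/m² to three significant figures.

Solar longitude: λ_s = 360° × (128 − 80)/365.25 = 47.310°.
sin δ = sin 23.44° × sin 47.310° = 0.29239, so δ = +17.001°.
cos H₀ = −tan(-19.1°) tan(+17.001°) = 0.1059, H₀ = 1.4647 rad.
Bracket: H₀ sin φ sin δ + cos φ cos δ sin H₀ = 1.4647×-0.32722×0.29239 + 0.94495×0.95630×0.99438 = -0.140136 + 0.898577 = 0.758441.
Q̄ = (S₀/π) × [bracket] = (1361/π) × 0.758441 = 328.57 W/m².
Daily total = Q̄ × 24.00 h × 3600 s/h = 328.57 × 24.00 × 3600 / 10⁶ = 28.39 MJ/m².

28.4 MJ/m²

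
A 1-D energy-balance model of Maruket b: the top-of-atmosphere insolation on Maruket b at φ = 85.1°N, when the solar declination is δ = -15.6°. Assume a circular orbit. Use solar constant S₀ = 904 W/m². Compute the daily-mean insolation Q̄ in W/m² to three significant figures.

cos H₀ = −tan(+85.1°) tan(-15.600°) = 3.2568 ≥ 1 ⇒ polar night, H₀ = 0 and Q̄ = 0.

Q̄ ≈ 0.00 W/m²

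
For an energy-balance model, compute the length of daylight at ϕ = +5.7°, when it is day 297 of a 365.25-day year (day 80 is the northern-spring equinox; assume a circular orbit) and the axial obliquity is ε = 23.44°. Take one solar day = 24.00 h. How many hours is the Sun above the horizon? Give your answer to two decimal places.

Solar longitude: L_s = 360° × (297 − 80)/365.25 = 213.881°.
sin δ = sin 23.44° × sin 213.881° = -0.22175, so δ = -12.812°.
cos h₀ = −tan ϕ · tan δ = −tan(+5.7°) × tan(-12.812°) = 0.0227, so h₀ = 1.5481 rad = 88.70°.
Daylight = 2h₀/(2π) × 24.00 h = (1.5481/π) × 24.00 = 11.83 h.

11.83 h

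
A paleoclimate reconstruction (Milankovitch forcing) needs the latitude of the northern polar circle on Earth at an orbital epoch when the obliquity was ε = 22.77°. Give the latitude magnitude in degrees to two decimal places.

67.23°

The polar circle is the lowest latitude that experiences at least one full rotation of continuous daylight at the northern-summer solstice; it lies at |ϕ| = 90° − ε = 90° − 22.77° = 67.23°.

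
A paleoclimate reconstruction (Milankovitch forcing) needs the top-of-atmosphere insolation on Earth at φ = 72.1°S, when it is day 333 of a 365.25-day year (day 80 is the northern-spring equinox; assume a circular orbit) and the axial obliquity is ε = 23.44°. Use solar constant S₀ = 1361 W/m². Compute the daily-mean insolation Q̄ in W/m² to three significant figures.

Solar longitude: λ_s = 360° × (333 − 80)/365.25 = 249.363°.
sin δ = sin 23.44° × sin 249.363° = -0.37226, so δ = -21.855°.
cos H₀ = −tan(-72.1°) tan(-21.855°) = -1.2418 ≤ −1 ⇒ polar day, H₀ = π.
Bracket: H₀ sin φ sin δ + cos φ cos δ sin H₀ = 3.1416×-0.95159×-0.37226 + 0.30736×0.92813×0.00000 = 1.112877 + 0.000000 = 1.112877.
Q̄ = (S₀/π) × [bracket] = (1361/π) × 1.112877 = 482.1 W/m².

Q̄ ≈ 482 W/m²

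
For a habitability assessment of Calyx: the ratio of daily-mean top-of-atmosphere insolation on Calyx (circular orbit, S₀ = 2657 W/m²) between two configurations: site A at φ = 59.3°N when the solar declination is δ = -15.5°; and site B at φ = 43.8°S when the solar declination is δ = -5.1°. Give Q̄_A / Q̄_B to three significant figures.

Q̄_A / Q̄_B ≈ 0.227

— Configuration A (φ=+59.3°):
cos H₀ = −tan(+59.3°) tan(-15.500°) = 0.4671, H₀ = 1.0848 rad.
Bracket: H₀ sin φ sin δ + cos φ cos δ sin H₀ = 1.0848×0.85985×-0.26724 + 0.51054×0.96363×0.88422 = -0.249272 + 0.435011 = 0.185739.
Q̄ = (S₀/π) × [bracket] = (2657/π) × 0.185739 = 157.09 W/m².
— Configuration B (φ=-43.8°):
cos H₀ = −tan(-43.8°) tan(-5.100°) = -0.0856, H₀ = 1.6565 rad.
Bracket: H₀ sin φ sin δ + cos φ cos δ sin H₀ = 1.6565×-0.69214×-0.08889 + 0.72176×0.99604×0.99633 = 0.101915 + 0.716263 = 0.818178.
Q̄ = (S₀/π) × [bracket] = (2657/π) × 0.818178 = 691.97 W/m².
Ratio Q̄_A / Q̄_B = 157.09 / 691.97 = 0.2270.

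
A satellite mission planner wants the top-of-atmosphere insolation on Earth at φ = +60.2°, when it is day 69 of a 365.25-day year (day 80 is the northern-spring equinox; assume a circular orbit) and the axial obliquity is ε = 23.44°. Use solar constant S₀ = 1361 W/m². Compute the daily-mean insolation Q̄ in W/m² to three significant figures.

Solar longitude: λ_s = 360° × (69 − 80)/365.25 = -10.842°, i.e. -10.842° + 360° = 349.158°.
sin δ = sin 23.44° × sin 349.158° = -0.07482, so δ = -4.291°.
cos H₀ = −tan(+60.2°) tan(-4.291°) = 0.1310, H₀ = 1.4394 rad.
Bracket: H₀ sin φ sin δ + cos φ cos δ sin H₀ = 1.4394×0.86777×-0.07482 + 0.49697×0.99720×0.99138 = -0.093455 + 0.491307 = 0.397852.
Q̄ = (S₀/π) × [bracket] = (1361/π) × 0.397852 = 172.4 W/m².

Q̄ ≈ 172 W/m²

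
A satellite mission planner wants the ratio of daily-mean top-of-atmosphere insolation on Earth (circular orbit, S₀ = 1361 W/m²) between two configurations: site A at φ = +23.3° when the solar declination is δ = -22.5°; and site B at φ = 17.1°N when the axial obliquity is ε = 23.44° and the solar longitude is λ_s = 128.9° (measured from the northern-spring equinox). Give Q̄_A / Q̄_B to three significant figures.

Q̄_A / Q̄_B ≈ 0.591

— Configuration A (φ=+23.3°):
cos H₀ = −tan(+23.3°) tan(-22.500°) = 0.1784, H₀ = 1.3914 rad.
Bracket: H₀ sin φ sin δ + cos φ cos δ sin H₀ = 1.3914×0.39555×-0.38268 + 0.91845×0.92388×0.98396 = -0.210615 + 0.834927 = 0.624312.
Q̄ = (S₀/π) × [bracket] = (1361/π) × 0.624312 = 270.46 W/m².
— Configuration B (φ=+17.1°):
Solar declination: sin δ = sin ε · sin λ_s = sin 23.44° × sin 128.9° = 0.30958, so δ = +18.034°.
cos H₀ = −tan(+17.1°) tan(+18.034°) = -0.1002, H₀ = 1.6711 rad.
Bracket: H₀ sin φ sin δ + cos φ cos δ sin H₀ = 1.6711×0.29404×0.30958 + 0.95579×0.95087×0.99497 = 0.152118 + 0.904261 = 1.056379.
Q̄ = (S₀/π) × [bracket] = (1361/π) × 1.056379 = 457.64 W/m².
Ratio Q̄_A / Q̄_B = 270.46 / 457.64 = 0.5910.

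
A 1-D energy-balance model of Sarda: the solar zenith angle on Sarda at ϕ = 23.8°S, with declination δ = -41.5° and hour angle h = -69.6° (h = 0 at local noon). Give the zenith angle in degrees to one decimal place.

cos θ_z = sin ϕ sin δ + cos ϕ cos δ cos h = 0.267397 + 0.238864 = 0.506261.
θ_z = arccos(0.506261) = 59.6°.

θ_z = 59.6°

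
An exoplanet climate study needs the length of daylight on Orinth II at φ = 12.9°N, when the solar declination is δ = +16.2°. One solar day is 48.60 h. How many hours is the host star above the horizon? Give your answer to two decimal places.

25.33 h

cos H₀ = −tan φ · tan δ = −tan(+12.9°) × tan(+16.200°) = -0.0665, so H₀ = 1.6374 rad = 93.82°.
Daylight = 2H₀/(2π) × 48.60 h = (1.6374/π) × 48.60 = 25.33 h.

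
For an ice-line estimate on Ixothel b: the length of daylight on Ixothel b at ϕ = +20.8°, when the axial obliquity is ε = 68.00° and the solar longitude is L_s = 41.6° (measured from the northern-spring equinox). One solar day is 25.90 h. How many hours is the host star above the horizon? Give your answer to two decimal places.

15.43 h

Solar declination: sin δ = sin ε · sin L_s = sin 68.00° × sin 41.6° = 0.61558, so δ = +37.994°.
cos h₀ = −tan ϕ · tan δ = −tan(+20.8°) × tan(+37.994°) = -0.2967, so h₀ = 1.8721 rad = 107.26°.
Daylight = 2h₀/(2π) × 25.90 h = (1.8721/π) × 25.90 = 15.43 h.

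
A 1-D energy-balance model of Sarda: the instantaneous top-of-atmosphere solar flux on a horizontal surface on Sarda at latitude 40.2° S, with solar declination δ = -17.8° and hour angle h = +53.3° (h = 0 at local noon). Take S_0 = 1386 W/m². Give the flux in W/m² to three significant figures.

876 W/m²

cos θ_z = sin ϕ sin δ + cos ϕ cos δ cos h = 0.197313 + 0.434613 = 0.631926.
Flux = S_0 · cos θ_z = 1386 × 0.631926 = 875.8 W/m².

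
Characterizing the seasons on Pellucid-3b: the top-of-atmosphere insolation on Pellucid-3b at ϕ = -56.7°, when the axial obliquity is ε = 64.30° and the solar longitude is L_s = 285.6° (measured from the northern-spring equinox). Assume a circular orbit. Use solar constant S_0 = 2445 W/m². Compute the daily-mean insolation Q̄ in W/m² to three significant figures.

Solar declination: sin δ = sin ε · sin L_s = sin 64.30° × sin 285.6° = -0.86788, so δ = -60.214°.
cos h₀ = −tan(-56.7°) tan(-60.214°) = -2.6596 ≤ −1 ⇒ polar day, h₀ = π.
Bracket: h₀ sin ϕ sin δ + cos ϕ cos δ sin h₀ = 3.1416×-0.83581×-0.86788 + 0.54902×0.49677×0.00000 = 2.278863 + 0.000000 = 2.278863.
Q̄ = (S_0/π) × [bracket] = (2445/π) × 2.278863 = 1774 W/m².

Q̄ ≈ 1.77e+03 W/m²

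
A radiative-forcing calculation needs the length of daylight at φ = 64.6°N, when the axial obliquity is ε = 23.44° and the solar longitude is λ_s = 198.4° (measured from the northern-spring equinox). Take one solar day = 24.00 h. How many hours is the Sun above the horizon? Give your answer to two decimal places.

Solar declination: sin δ = sin ε · sin λ_s = sin 23.44° × sin 198.4° = -0.12556, so δ = -7.213°.
cos H₀ = −tan φ · tan δ = −tan(+64.6°) × tan(-7.213°) = 0.2665, so H₀ = 1.3010 rad = 74.54°.
Daylight = 2H₀/(2π) × 24.00 h = (1.3010/π) × 24.00 = 9.94 h.

9.94 h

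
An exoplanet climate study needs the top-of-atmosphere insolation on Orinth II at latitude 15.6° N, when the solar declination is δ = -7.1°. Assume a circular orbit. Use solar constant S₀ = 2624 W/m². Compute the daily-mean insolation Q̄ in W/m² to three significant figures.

Q̄ ≈ 755 W/m²

cos H₀ = −tan(+15.6°) tan(-7.100°) = 0.0348, H₀ = 1.5360 rad.
Bracket: H₀ sin φ sin δ + cos φ cos δ sin H₀ = 1.5360×0.26892×-0.12360 + 0.96316×0.99233×0.99940 = -0.051054 + 0.955199 = 0.904145.
Q̄ = (S₀/π) × [bracket] = (2624/π) × 0.904145 = 755.2 W/m².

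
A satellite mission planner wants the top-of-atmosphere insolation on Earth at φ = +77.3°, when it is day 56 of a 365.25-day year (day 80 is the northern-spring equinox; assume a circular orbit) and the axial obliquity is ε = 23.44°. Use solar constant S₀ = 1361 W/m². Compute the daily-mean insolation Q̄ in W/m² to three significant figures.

Q̄ ≈ 13.5 W/m²

Solar longitude: λ_s = 360° × (56 − 80)/365.25 = -23.655°, i.e. -23.655° + 360° = 336.345°.
sin δ = sin 23.44° × sin 336.345° = -0.15960, so δ = -9.184°.
cos H₀ = −tan(+77.3°) tan(-9.184°) = 0.7174, H₀ = 0.7707 rad.
Bracket: H₀ sin φ sin δ + cos φ cos δ sin H₀ = 0.7707×0.97553×-0.15960 + 0.21985×0.98718×0.69664 = -0.119994 + 0.151193 = 0.031199.
Q̄ = (S₀/π) × [bracket] = (1361/π) × 0.031199 = 13.52 W/m².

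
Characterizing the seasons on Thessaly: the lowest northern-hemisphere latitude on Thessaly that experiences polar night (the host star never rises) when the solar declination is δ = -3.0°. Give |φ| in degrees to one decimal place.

|φ| = 87.0°

Polar night requires cos H₀ = −tan φ tan δ ≥ 1, i.e. tan φ tan δ ≤ −1.
The boundary is |tan φ| · |tan δ| = 1, so |φ| = 90° − |δ| = 90° − 3.0° = 87.0° in the northern hemisphere.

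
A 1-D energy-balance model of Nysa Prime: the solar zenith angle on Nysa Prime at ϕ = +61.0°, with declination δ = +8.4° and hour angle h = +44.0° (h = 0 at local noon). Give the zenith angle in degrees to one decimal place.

cos θ_z = sin ϕ sin δ + cos ϕ cos δ cos h = 0.127767 + 0.345002 = 0.472769.
θ_z = arccos(0.472769) = 61.8°.

θ_z = 61.8°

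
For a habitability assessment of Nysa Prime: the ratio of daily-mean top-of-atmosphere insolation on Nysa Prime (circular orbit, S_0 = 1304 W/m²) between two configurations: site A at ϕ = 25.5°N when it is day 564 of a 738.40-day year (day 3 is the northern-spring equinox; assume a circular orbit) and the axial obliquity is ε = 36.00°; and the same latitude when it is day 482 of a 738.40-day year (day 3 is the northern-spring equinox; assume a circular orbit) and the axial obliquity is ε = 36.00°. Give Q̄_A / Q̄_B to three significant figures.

Q̄_A / Q̄_B ≈ 0.754

— Configuration A (ϕ=+25.5°):
Solar longitude: L_s = 360° × (564 − 3)/738.40 = 273.510°.
sin δ = sin 36.00° × sin 273.510° = -0.58668, so δ = -35.922°.
cos h₀ = −tan(+25.5°) tan(-35.922°) = 0.3456, h₀ = 1.2180 rad.
Bracket: h₀ sin ϕ sin δ + cos ϕ cos δ sin h₀ = 1.2180×0.43051×-0.58668 + 0.90259×0.80982×0.93840 = -0.307632 + 0.685910 = 0.378278.
Q̄ = (S_0/π) × [bracket] = (1304/π) × 0.378278 = 157.01 W/m².
— Configuration B (ϕ=+25.5°):
Solar longitude: L_s = 360° × (482 − 3)/738.40 = 233.532°.
sin δ = sin 36.00° × sin 233.532° = -0.47269, so δ = -28.209°.
cos h₀ = −tan(+25.5°) tan(-28.209°) = 0.2558, h₀ = 1.3121 rad.
Bracket: h₀ sin ϕ sin δ + cos ϕ cos δ sin h₀ = 1.3121×0.43051×-0.47269 + 0.90259×0.88123×0.96672 = -0.267009 + 0.768919 = 0.501910.
Q̄ = (S_0/π) × [bracket] = (1304/π) × 0.501910 = 208.33 W/m².
Ratio Q̄_A / Q̄_B = 157.01 / 208.33 = 0.7537.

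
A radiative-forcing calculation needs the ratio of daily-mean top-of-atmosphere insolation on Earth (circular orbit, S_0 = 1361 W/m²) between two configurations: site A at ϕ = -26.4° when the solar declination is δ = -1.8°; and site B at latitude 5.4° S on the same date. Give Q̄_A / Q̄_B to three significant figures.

— Configuration A (ϕ=-26.4°):
cos h₀ = −tan(-26.4°) tan(-1.800°) = -0.0156, h₀ = 1.5864 rad.
Bracket: h₀ sin ϕ sin δ + cos ϕ cos δ sin h₀ = 1.5864×-0.44464×-0.03141 + 0.89571×0.99951×0.99988 = 0.022156 + 0.895164 = 0.917320.
Q̄ = (S_0/π) × [bracket] = (1361/π) × 0.917320 = 397.40 W/m².
— Configuration B (ϕ=-5.4°):
cos h₀ = −tan(-5.4°) tan(-1.800°) = -0.0030, h₀ = 1.5738 rad.
Bracket: h₀ sin ϕ sin δ + cos ϕ cos δ sin h₀ = 1.5738×-0.09411×-0.03141 + 0.99556×0.99951×1.00000 = 0.004652 + 0.995072 = 0.999724.
Q̄ = (S_0/π) × [bracket] = (1361/π) × 0.999724 = 433.10 W/m².
Ratio Q̄_A / Q̄_B = 397.40 / 433.10 = 0.9176.

Q̄_A / Q̄_B ≈ 0.918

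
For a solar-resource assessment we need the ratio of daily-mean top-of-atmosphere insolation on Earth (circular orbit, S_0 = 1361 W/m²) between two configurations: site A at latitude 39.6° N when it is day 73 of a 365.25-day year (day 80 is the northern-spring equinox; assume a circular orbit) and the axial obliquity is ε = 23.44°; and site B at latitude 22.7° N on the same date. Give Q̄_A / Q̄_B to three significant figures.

— Configuration A (ϕ=+39.6°):
Solar longitude: L_s = 360° × (73 − 80)/365.25 = -6.899°, i.e. -6.899° + 360° = 353.101°.
sin δ = sin 23.44° × sin 353.101° = -0.04778, so δ = -2.739°.
cos h₀ = −tan(+39.6°) tan(-2.739°) = 0.0396, h₀ = 1.5312 rad.
Bracket: h₀ sin ϕ sin δ + cos ϕ cos δ sin h₀ = 1.5312×0.63742×-0.04778 + 0.77051×0.99886×0.99922 = -0.046634 + 0.769031 = 0.722397.
Q̄ = (S_0/π) × [bracket] = (1361/π) × 0.722397 = 312.96 W/m².
— Configuration B (ϕ=+22.7°):
cos h₀ = −tan(+22.7°) tan(-2.739°) = 0.0200, h₀ = 1.5508 rad.
Bracket: h₀ sin ϕ sin δ + cos ϕ cos δ sin h₀ = 1.5508×0.38591×-0.04778 + 0.92254×0.99886×0.99980 = -0.028595 + 0.921304 = 0.892709.
Q̄ = (S_0/π) × [bracket] = (1361/π) × 0.892709 = 386.74 W/m².
Ratio Q̄_A / Q̄_B = 312.96 / 386.74 = 0.8092.

Q̄_A / Q̄_B ≈ 0.809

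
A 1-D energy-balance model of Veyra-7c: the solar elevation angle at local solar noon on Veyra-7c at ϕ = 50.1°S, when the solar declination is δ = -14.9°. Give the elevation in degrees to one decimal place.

54.8°

At local noon the hour angle is zero, so the zenith angle equals |ϕ − δ| = |-50.1° − (-14.900°)| = 35.200°.
Elevation = 90° − 35.200° = 54.8°.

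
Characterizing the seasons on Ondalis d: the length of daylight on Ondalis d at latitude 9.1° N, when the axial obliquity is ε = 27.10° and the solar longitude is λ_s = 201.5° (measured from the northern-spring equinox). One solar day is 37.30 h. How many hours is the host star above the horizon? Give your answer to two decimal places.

Solar declination: sin δ = sin ε · sin λ_s = sin 27.10° × sin 201.5° = -0.16696, so δ = -9.611°.
cos H₀ = −tan φ · tan δ = −tan(+9.1°) × tan(-9.611°) = 0.0271, so H₀ = 1.5437 rad = 88.45°.
Daylight = 2H₀/(2π) × 37.30 h = (1.5437/π) × 37.30 = 18.33 h.

18.33 h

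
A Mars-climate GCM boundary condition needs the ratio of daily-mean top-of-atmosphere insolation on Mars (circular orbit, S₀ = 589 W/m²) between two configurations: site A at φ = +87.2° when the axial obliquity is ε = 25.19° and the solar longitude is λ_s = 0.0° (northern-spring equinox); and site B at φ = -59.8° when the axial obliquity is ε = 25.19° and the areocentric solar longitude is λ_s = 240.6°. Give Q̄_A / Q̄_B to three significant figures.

— Configuration A (φ=+87.2°):
Solar declination: sin δ = sin ε · sin λ_s = sin 25.19° × sin 0.0° = 0.00000, so δ = +0.000°.
cos H₀ = −tan(+87.2°) tan(+0.000°) = -0.0000, H₀ = 1.5708 rad.
Bracket: H₀ sin φ sin δ + cos φ cos δ sin H₀ = 1.5708×0.99881×0.00000 + 0.04885×1.00000×1.00000 = 0.000000 + 0.048850 = 0.048850.
Q̄ = (S₀/π) × [bracket] = (589/π) × 0.048850 = 9.1586 W/m².
— Configuration B (φ=-59.8°):
sin δ = sin 25.19° × sin 240.6° = -0.37081, so δ = -21.765°.
cos H₀ = −tan(-59.8°) tan(-21.765°) = -0.6860, H₀ = 2.3268 rad.
Bracket: H₀ sin φ sin δ + cos φ cos δ sin H₀ = 2.3268×-0.86427×-0.37081 + 0.50302×0.92871×0.72759 = 0.745693 + 0.339901 = 1.085594.
Q̄ = (S₀/π) × [bracket] = (589/π) × 1.085594 = 203.53 W/m².
Ratio Q̄_A / Q̄_B = 9.1586 / 203.53 = 0.04500.

Q̄_A / Q̄_B ≈ 0.0450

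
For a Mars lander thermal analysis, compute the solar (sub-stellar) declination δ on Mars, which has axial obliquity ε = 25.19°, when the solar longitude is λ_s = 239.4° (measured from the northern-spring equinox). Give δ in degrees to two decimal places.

sin δ = sin ε · sin λ_s = sin 25.19° × sin 239.4° = -0.366350.
δ = arcsin(-0.366350) = -21.49°.

δ = -21.49°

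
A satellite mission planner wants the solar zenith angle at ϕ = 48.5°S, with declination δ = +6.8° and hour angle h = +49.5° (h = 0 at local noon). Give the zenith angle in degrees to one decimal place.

θ_z = 70.2°

cos θ_z = sin ϕ sin δ + cos ϕ cos δ cos h = -0.088679 + 0.427310 = 0.338631.
θ_z = arccos(0.338631) = 70.2°.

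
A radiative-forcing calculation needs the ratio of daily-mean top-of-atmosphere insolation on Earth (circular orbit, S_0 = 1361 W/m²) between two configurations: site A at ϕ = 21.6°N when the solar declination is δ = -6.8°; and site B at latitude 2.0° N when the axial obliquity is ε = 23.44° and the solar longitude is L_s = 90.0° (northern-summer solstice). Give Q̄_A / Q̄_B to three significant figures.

— Configuration A (ϕ=+21.6°):
cos h₀ = −tan(+21.6°) tan(-6.800°) = 0.0472, h₀ = 1.5236 rad.
Bracket: h₀ sin ϕ sin δ + cos ϕ cos δ sin h₀ = 1.5236×0.36812×-0.11840 + 0.92978×0.99297×0.99888 = -0.066407 + 0.922210 = 0.855803.
Q̄ = (S_0/π) × [bracket] = (1361/π) × 0.855803 = 370.75 W/m².
— Configuration B (ϕ=+2.0°):
Solar declination: sin δ = sin ε · sin L_s = sin 23.44° × sin 90.0° = 0.39779, so δ = +23.440°.
cos h₀ = −tan(+2.0°) tan(+23.440°) = -0.0151, h₀ = 1.5859 rad.
Bracket: h₀ sin ϕ sin δ + cos ϕ cos δ sin h₀ = 1.5859×0.03490×0.39779 + 0.99939×0.91748×0.99989 = 0.022017 + 0.916819 = 0.938836.
Q̄ = (S_0/π) × [bracket] = (1361/π) × 0.938836 = 406.72 W/m².
Ratio Q̄_A / Q̄_B = 370.75 / 406.72 = 0.9116.

Q̄_A / Q̄_B ≈ 0.912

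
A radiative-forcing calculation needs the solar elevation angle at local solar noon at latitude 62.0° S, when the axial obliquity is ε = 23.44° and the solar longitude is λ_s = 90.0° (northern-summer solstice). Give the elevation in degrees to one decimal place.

4.6°

Solar declination: sin δ = sin ε · sin λ_s = sin 23.44° × sin 90.0° = 0.39779, so δ = +23.440°.
At local noon the hour angle is zero, so the zenith angle equals |φ − δ| = |-62.0° − (+23.440°)| = 85.440°.
Elevation = 90° − 85.440° = 4.6°.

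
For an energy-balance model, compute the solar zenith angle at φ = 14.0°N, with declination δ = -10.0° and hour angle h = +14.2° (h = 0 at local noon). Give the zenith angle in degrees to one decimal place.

θ_z = 27.8°

cos θ_z = sin φ sin δ + cos φ cos δ cos h = -0.042009 + 0.926358 = 0.884349.
θ_z = arccos(0.884349) = 27.8°.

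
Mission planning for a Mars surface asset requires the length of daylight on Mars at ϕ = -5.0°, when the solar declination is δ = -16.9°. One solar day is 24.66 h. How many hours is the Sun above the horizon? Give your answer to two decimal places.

cos h₀ = −tan ϕ · tan δ = −tan(-5.0°) × tan(-16.900°) = -0.0266, so h₀ = 1.5974 rad = 91.52°.
Daylight = 2h₀/(2π) × 24.66 h = (1.5974/π) × 24.66 = 12.54 h.

12.54 h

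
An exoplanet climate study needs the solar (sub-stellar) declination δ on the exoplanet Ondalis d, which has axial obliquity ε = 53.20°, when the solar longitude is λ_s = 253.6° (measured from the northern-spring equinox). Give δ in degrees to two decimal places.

δ = -50.19°

sin δ = sin ε · sin λ_s = sin 53.20° × sin 253.6° = -0.768153.
δ = arcsin(-0.768153) = -50.19°.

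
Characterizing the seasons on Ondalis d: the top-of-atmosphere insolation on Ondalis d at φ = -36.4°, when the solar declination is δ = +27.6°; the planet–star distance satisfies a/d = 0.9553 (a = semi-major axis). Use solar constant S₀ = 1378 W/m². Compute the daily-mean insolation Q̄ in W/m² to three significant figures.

cos H₀ = −tan(-36.4°) tan(+27.600°) = 0.3854, H₀ = 1.1751 rad.
Bracket: H₀ sin φ sin δ + cos φ cos δ sin H₀ = 1.1751×-0.59342×0.46330 + 0.80489×0.88620×0.92274 = -0.323072 + 0.658184 = 0.335112.
Inverse-square distance factor (a/d)² = 0.9553² = 0.912598.
Q̄ = (S₀/π) × 0.912598 × [bracket] = (1378/π) × 0.912598 × 0.335112 = 134.1 W/m².

Q̄ ≈ 134 W/m²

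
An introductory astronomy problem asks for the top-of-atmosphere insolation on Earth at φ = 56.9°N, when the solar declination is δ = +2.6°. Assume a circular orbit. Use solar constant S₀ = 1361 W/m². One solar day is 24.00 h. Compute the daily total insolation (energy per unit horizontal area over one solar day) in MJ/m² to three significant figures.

cos H₀ = −tan(+56.9°) tan(+2.600°) = -0.0697, H₀ = 1.6405 rad.
Bracket: H₀ sin φ sin δ + cos φ cos δ sin H₀ = 1.6405×0.83772×0.04536 + 0.54610×0.99897×0.99757 = 0.062337 + 0.544212 = 0.606549.
Q̄ = (S₀/π) × [bracket] = (1361/π) × 0.606549 = 262.77 W/m².
Daily total = Q̄ × 24.00 h × 3600 s/h = 262.77 × 24.00 × 3600 / 10⁶ = 22.70 MJ/m².

22.7 MJ/m²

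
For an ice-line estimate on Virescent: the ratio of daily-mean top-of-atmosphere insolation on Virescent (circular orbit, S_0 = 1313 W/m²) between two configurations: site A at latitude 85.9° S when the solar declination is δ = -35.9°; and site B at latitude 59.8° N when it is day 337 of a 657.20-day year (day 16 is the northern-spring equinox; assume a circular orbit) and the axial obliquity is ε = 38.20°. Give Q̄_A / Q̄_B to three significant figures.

Q̄_A / Q̄_B ≈ 3.25

— Configuration A (ϕ=-85.9°):
cos h₀ = −tan(-85.9°) tan(-35.900°) = -10.0986 ≤ −1 ⇒ polar day, h₀ = π.
Bracket: h₀ sin ϕ sin δ + cos ϕ cos δ sin h₀ = 3.1416×-0.99744×-0.58637 + 0.07150×0.81004×0.00000 = 1.837424 + 0.000000 = 1.837424.
Q̄ = (S_0/π) × [bracket] = (1313/π) × 1.837424 = 767.93 W/m².
— Configuration B (ϕ=+59.8°):
Solar longitude: L_s = 360° × (337 − 16)/657.20 = 175.837°.
sin δ = sin 38.20° × sin 175.837° = 0.04489, so δ = +2.573°.
cos h₀ = −tan(+59.8°) tan(+2.573°) = -0.0772, h₀ = 1.6481 rad.
Bracket: h₀ sin ϕ sin δ + cos ϕ cos δ sin h₀ = 1.6481×0.86427×0.04489 + 0.50302×0.99899×0.99701 = 0.063941 + 0.501009 = 0.564950.
Q̄ = (S_0/π) × [bracket] = (1313/π) × 0.564950 = 236.12 W/m².
Ratio Q̄_A / Q̄_B = 767.93 / 236.12 = 3.252.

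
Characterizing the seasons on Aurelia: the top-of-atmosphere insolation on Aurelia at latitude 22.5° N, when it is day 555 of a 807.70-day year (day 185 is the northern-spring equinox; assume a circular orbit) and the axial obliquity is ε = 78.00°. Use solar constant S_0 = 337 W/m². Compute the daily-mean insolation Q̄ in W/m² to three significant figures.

Solar longitude: L_s = 360° × (555 − 185)/807.70 = 164.913°.
sin δ = sin 78.00° × sin 164.913° = 0.25460, so δ = +14.750°.
cos h₀ = −tan(+22.5°) tan(+14.750°) = -0.1091, h₀ = 1.6801 rad.
Bracket: h₀ sin ϕ sin δ + cos ϕ cos δ sin h₀ = 1.6801×0.38268×0.25460 + 0.92388×0.96705×0.99404 = 0.163693 + 0.888113 = 1.051806.
Q̄ = (S_0/π) × [bracket] = (337/π) × 1.051806 = 112.8 W/m².

Q̄ ≈ 113 W/m²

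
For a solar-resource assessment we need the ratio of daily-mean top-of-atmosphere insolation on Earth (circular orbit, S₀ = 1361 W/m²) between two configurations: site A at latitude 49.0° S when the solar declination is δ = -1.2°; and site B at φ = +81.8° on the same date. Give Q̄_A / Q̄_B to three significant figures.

— Configuration A (φ=-49.0°):
cos H₀ = −tan(-49.0°) tan(-1.200°) = -0.0241, H₀ = 1.5949 rad.
Bracket: H₀ sin φ sin δ + cos φ cos δ sin H₀ = 1.5949×-0.75471×-0.02094 + 0.65606×0.99978×0.99971 = 0.025205 + 0.655725 = 0.680930.
Q̄ = (S₀/π) × [bracket] = (1361/π) × 0.680930 = 294.99 W/m².
— Configuration B (φ=+81.8°):
cos H₀ = −tan(+81.8°) tan(-1.200°) = 0.1454, H₀ = 1.4249 rad.
Bracket: H₀ sin φ sin δ + cos φ cos δ sin H₀ = 1.4249×0.98978×-0.02094 + 0.14263×0.99978×0.98938 = -0.029532 + 0.141084 = 0.111552.
Q̄ = (S₀/π) × [bracket] = (1361/π) × 0.111552 = 48.327 W/m².
Ratio Q̄_A / Q̄_B = 294.99 / 48.327 = 6.104.

Q̄_A / Q̄_B ≈ 6.10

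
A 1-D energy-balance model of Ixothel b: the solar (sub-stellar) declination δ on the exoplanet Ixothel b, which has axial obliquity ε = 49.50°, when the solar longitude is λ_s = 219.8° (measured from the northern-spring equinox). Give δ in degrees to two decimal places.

δ = -29.13°

sin δ = sin ε · sin λ_s = sin 49.50° × sin 219.8° = -0.486743.
δ = arcsin(-0.486743) = -29.13°.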